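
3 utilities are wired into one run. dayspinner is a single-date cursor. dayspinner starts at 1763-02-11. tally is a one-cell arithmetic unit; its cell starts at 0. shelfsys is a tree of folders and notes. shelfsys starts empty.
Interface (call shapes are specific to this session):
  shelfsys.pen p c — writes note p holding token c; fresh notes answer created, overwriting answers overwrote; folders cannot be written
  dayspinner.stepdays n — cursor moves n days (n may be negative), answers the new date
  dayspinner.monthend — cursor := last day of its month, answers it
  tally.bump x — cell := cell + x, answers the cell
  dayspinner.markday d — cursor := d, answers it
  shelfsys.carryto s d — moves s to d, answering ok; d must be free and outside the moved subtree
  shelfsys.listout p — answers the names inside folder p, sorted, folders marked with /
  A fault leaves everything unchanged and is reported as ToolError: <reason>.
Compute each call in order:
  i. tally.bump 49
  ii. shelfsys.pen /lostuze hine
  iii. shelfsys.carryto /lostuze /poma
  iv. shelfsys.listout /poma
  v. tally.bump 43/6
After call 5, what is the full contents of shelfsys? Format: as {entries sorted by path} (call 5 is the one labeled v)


Answer: {poma=hine}

Derivation:
Act: tally.bump[49]
Obs: 49
Act: shelfsys.pen[/lostuze; hine]
Obs: created
Act: shelfsys.carryto[/lostuze; /poma]
Obs: ok
Act: shelfsys.listout[/poma]
Obs: ToolError: not a directory
Act: tally.bump[43/6]
Obs: 337/6


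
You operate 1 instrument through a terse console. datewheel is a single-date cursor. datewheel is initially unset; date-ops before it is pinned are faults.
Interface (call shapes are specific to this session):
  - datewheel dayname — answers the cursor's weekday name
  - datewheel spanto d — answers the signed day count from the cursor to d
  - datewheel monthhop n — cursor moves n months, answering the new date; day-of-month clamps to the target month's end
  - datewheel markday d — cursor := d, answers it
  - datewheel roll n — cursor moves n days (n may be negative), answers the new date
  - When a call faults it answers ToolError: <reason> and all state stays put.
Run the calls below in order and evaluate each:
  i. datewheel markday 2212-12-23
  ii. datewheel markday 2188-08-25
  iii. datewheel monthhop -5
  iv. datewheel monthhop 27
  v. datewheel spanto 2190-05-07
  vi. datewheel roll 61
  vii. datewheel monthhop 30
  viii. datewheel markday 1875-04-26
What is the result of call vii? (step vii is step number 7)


Calling datewheel markday on d: 2212-12-23, yielding 2212-12-23.
Calling datewheel markday on d: 2188-08-25, yielding 2188-08-25.
Then datewheel monthhop on n: -5, and observe 2188-03-25.
I try datewheel monthhop on n: 27, and see 2190-06-25.
I run datewheel spanto on d: 2190-05-07, — result: -49.
Invoking datewheel roll on n: 61, and get 2190-08-25.
I run datewheel monthhop on n: 30, giving 2193-02-25.
Invoking datewheel markday on d: 1875-04-26, yielding 1875-04-26.

Answer: 2193-02-25


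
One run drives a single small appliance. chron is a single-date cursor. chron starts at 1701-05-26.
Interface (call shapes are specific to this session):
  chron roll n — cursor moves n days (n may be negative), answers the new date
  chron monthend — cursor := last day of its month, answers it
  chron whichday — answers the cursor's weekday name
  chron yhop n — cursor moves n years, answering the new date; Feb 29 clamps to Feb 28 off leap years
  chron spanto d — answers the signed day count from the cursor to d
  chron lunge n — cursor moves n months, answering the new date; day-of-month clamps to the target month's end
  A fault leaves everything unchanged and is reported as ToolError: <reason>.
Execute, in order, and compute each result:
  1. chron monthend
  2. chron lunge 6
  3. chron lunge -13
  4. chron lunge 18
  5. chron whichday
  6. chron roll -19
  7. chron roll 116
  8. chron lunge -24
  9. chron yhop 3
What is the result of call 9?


I run chron monthend, which returns 1701-05-31.
Then chron lunge(n='6'), and see 1701-11-30.
Using chron lunge(n='-13'), giving 1700-10-30.
Now I run chron lunge(n='18'), yielding 1702-04-30.
Next I call chron whichday(), yielding Sunday.
Using chron roll(n='-19'), — result: 1702-04-11.
Calling chron roll(n='116'), — result: 1702-08-05.
Now I run chron lunge(n='-24'), — result: 1700-08-05.
Invoking chron yhop(n='3'), and see 1703-08-05.

Answer: 1703-08-05


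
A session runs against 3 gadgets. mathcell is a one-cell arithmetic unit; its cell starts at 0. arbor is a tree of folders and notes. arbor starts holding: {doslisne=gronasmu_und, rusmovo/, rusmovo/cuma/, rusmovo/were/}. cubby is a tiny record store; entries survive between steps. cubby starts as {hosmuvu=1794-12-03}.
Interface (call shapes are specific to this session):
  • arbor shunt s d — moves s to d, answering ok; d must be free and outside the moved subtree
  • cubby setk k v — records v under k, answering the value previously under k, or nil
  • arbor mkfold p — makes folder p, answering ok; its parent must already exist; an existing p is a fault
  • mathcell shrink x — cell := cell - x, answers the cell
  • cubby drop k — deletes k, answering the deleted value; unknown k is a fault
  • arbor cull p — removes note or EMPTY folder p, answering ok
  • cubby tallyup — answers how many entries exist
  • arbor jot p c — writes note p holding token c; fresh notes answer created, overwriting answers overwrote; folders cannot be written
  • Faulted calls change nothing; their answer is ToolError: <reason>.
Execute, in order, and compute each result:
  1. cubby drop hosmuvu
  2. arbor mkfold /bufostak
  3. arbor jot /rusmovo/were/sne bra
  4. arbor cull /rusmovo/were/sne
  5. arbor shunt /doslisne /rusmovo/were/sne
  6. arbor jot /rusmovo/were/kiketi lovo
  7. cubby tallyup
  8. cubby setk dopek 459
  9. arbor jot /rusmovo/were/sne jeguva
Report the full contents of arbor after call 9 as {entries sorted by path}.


Next I call cubby drop passing hosmuvu, and observe 1794-12-03.
Then arbor mkfold passing /bufostak, giving ok.
Invoking arbor jot passing /rusmovo/were/sne, bra, and get created.
Using arbor cull passing /rusmovo/were/sne, — result: ok.
Then arbor shunt passing /doslisne, /rusmovo/were/sne, — result: ok.
I call arbor jot passing /rusmovo/were/kiketi, lovo, and observe created.
Using cubby tallyup(), and see 0.
Then cubby setk passing dopek, 459, which returns nil.
Invoking arbor jot passing /rusmovo/were/sne, jeguva, and see overwrote.

Answer: {bufostak/, rusmovo/, rusmovo/cuma/, rusmovo/were/, rusmovo/were/kiketi=lovo, rusmovo/were/sne=jeguva}


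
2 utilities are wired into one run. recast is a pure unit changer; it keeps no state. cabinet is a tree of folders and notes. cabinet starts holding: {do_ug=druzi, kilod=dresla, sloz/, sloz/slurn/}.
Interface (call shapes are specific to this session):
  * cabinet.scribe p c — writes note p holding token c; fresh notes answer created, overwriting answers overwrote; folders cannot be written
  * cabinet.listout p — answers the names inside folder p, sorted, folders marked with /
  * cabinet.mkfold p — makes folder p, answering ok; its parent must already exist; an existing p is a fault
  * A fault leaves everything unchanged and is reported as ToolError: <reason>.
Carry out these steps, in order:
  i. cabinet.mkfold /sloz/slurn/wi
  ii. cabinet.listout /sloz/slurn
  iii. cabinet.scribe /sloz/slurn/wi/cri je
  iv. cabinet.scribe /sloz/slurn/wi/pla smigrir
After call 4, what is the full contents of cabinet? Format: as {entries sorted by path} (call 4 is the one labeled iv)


Answer: {do_ug=druzi, kilod=dresla, sloz/, sloz/slurn/, sloz/slurn/wi/, sloz/slurn/wi/cri=je, sloz/slurn/wi/pla=smigrir}

Derivation:
~$ mkfold p→/sloz/slurn/wi
[out] ok
~$ listout p→/sloz/slurn
[out] [wi/]
~$ scribe p→/sloz/slurn/wi/cri c→je
[out] created
~$ scribe p→/sloz/slurn/wi/pla c→smigrir
[out] created


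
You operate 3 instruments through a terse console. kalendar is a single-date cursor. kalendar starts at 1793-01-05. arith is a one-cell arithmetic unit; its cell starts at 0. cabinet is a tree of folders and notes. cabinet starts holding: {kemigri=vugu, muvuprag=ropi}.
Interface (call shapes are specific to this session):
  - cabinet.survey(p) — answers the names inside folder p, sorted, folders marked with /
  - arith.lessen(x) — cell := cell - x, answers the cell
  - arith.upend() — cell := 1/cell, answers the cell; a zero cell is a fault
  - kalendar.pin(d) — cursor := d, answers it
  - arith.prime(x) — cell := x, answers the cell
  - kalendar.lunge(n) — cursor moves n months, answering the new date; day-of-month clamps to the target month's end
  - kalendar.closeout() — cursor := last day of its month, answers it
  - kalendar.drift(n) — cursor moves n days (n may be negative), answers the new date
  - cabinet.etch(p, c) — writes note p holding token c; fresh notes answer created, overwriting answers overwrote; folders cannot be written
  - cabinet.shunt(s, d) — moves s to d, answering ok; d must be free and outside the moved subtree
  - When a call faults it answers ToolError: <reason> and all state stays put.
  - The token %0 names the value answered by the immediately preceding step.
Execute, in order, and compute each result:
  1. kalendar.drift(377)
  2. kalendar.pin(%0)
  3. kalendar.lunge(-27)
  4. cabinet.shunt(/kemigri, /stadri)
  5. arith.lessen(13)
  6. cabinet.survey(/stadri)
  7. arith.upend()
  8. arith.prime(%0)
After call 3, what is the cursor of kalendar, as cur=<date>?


Do: drift[n→377]
See: 1794-01-17
Do: pin[d→%0]
See: 1794-01-17
Do: lunge[n→-27]
See: 1791-10-17
Do: shunt[s→/kemigri; d→/stadri]
See: ok
Do: lessen[x→13]
See: -13
Do: survey[p→/stadri]
See: ToolError: not a directory
Do: upend[]
See: -1/13
Do: prime[x→%0]
See: -1/13

Answer: cur=1791-10-17


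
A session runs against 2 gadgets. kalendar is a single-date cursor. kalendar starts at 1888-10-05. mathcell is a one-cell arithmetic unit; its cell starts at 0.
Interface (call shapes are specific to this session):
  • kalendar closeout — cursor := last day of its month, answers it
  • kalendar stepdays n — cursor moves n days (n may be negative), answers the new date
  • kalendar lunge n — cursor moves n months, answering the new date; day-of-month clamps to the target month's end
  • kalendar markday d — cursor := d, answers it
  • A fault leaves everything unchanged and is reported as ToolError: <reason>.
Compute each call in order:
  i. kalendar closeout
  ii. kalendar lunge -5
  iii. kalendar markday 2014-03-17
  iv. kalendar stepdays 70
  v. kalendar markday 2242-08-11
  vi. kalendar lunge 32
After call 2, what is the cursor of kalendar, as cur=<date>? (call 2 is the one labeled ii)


Answer: cur=1888-05-31

Derivation:
-> kalendar closeout()
<- 1888-10-31
-> kalendar lunge(n→-5)
<- 1888-05-31
-> kalendar markday(d→2014-03-17)
<- 2014-03-17
-> kalendar stepdays(n→70)
<- 2014-05-26
-> kalendar markday(d→2242-08-11)
<- 2242-08-11
-> kalendar lunge(n→32)
<- 2245-04-11


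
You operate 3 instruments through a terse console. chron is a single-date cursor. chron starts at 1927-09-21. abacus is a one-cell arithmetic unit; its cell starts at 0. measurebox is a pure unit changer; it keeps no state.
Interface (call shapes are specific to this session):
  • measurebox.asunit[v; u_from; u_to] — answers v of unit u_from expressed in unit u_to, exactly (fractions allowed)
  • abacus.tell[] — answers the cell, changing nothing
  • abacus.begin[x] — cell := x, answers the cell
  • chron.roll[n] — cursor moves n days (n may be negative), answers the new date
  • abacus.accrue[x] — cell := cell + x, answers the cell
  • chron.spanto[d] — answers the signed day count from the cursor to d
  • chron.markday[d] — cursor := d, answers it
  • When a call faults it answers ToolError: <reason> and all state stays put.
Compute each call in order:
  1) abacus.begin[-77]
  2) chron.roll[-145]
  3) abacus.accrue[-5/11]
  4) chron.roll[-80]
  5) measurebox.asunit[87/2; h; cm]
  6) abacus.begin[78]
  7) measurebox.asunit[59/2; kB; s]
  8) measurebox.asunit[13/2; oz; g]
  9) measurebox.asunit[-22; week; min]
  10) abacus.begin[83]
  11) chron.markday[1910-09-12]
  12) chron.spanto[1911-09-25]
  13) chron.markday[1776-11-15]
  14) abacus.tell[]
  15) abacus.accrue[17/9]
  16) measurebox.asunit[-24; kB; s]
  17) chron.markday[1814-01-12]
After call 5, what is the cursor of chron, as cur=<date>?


CALL abacus.begin[x: -77]
RET  -77
CALL chron.roll[n: -145]
RET  1927-04-29
CALL abacus.accrue[x: -5/11]
RET  -852/11
CALL chron.roll[n: -80]
RET  1927-02-08
CALL measurebox.asunit[v: 87/2; u_from: h; u_to: cm]
RET  ToolError: incompatible units
CALL abacus.begin[x: 78]
RET  78
CALL measurebox.asunit[v: 59/2; u_from: kB; u_to: s]
RET  ToolError: incompatible units
CALL measurebox.asunit[v: 13/2; u_from: oz; u_to: g]
RET  589670081/3200000
CALL measurebox.asunit[v: -22; u_from: week; u_to: min]
RET  -221760
CALL abacus.begin[x: 83]
RET  83
CALL chron.markday[d: 1910-09-12]
RET  1910-09-12
CALL chron.spanto[d: 1911-09-25]
RET  378
CALL chron.markday[d: 1776-11-15]
RET  1776-11-15
CALL abacus.tell[]
RET  83
CALL abacus.accrue[x: 17/9]
RET  764/9
CALL measurebox.asunit[v: -24; u_from: kB; u_to: s]
RET  ToolError: incompatible units
CALL chron.markday[d: 1814-01-12]
RET  1814-01-12

Answer: cur=1927-02-08


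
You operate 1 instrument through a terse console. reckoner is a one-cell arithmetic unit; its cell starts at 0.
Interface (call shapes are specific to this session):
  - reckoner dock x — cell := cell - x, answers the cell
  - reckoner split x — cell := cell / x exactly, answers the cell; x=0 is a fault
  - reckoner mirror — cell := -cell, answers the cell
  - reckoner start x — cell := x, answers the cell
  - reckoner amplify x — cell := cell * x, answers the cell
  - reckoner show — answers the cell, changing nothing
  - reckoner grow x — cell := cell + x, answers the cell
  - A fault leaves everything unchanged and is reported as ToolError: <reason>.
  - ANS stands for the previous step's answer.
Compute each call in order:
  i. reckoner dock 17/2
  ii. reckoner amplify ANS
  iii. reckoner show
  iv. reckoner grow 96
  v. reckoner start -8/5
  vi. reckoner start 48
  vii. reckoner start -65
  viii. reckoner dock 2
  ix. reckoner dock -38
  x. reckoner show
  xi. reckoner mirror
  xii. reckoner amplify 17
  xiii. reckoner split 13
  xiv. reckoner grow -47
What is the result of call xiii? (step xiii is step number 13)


Answer: 493/13

Derivation:
Step: reckoner dock[x→17/2]
Result: -17/2
Step: reckoner amplify[x→ANS]
Result: 289/4
Step: reckoner show[]
Result: 289/4
Step: reckoner grow[x→96]
Result: 673/4
Step: reckoner start[x→-8/5]
Result: -8/5
Step: reckoner start[x→48]
Result: 48
Step: reckoner start[x→-65]
Result: -65
Step: reckoner dock[x→2]
Result: -67
Step: reckoner dock[x→-38]
Result: -29
Step: reckoner show[]
Result: -29
Step: reckoner mirror[]
Result: 29
Step: reckoner amplify[x→17]
Result: 493
Step: reckoner split[x→13]
Result: 493/13
Step: reckoner grow[x→-47]
Result: -118/13


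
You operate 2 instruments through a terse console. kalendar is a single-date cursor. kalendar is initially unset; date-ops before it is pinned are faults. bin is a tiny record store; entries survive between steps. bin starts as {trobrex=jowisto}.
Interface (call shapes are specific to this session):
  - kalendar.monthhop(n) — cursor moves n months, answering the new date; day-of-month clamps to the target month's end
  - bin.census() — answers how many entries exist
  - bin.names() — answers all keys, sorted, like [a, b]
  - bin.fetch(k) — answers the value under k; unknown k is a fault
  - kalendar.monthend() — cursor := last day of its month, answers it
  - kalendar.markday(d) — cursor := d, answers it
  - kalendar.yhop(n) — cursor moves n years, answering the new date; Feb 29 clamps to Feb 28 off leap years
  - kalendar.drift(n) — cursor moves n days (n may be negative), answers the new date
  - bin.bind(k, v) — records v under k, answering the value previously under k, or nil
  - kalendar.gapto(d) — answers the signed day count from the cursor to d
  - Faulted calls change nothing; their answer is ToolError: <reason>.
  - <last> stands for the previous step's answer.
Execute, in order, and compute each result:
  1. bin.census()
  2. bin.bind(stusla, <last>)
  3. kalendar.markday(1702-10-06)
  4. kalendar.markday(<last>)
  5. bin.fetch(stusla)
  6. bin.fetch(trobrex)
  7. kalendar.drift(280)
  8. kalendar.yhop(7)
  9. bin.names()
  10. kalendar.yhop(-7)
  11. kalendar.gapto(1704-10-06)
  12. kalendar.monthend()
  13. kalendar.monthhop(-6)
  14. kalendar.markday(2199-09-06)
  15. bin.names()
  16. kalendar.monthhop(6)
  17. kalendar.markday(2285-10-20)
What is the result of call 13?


-> census()
<- 1
-> bind(stusla, <last>)
<- nil
-> markday(1702-10-06)
<- 1702-10-06
-> markday(<last>)
<- 1702-10-06
-> fetch(stusla)
<- 1
-> fetch(trobrex)
<- jowisto
-> drift(280)
<- 1703-07-13
-> yhop(7)
<- 1710-07-13
-> names()
<- [stusla, trobrex]
-> yhop(-7)
<- 1703-07-13
-> gapto(1704-10-06)
<- 451
-> monthend()
<- 1703-07-31
-> monthhop(-6)
<- 1703-01-31
-> markday(2199-09-06)
<- 2199-09-06
-> names()
<- [stusla, trobrex]
-> monthhop(6)
<- 2200-03-06
-> markday(2285-10-20)
<- 2285-10-20

Answer: 1703-01-31


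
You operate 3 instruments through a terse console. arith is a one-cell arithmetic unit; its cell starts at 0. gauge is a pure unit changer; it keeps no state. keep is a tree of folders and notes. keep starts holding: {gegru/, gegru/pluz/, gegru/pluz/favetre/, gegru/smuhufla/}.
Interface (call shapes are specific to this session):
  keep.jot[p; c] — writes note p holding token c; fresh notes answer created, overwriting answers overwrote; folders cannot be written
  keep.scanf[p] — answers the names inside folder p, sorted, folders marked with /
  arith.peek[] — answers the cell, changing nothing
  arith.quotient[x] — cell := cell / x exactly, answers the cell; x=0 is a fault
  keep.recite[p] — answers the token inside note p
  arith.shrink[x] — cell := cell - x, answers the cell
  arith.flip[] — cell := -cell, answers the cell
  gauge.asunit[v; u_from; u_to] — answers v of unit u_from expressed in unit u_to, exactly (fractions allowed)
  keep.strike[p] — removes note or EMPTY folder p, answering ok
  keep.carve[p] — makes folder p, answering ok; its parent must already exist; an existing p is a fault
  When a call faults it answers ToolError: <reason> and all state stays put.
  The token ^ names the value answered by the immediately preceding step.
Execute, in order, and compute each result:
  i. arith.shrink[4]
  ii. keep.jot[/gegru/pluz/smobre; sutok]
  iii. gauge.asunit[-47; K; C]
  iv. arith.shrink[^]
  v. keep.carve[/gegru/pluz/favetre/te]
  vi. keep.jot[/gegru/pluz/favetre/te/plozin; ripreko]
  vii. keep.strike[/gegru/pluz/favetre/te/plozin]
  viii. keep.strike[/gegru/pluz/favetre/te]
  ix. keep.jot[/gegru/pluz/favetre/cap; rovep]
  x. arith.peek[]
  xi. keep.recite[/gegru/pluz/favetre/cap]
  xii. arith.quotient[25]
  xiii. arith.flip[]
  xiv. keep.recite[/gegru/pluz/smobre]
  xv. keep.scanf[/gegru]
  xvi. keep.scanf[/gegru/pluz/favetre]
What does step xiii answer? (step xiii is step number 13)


Answer: -6323/500

Derivation:
I try shrink using x='4', and see -4.
I use jot using p='/gegru/pluz/smobre', c='sutok': created.
I use asunit using v='-47', u_from='K', u_to='C', yielding -6403/20.
Now I run shrink using x='^', and see 6323/20.
Next I call carve using p='/gegru/pluz/favetre/te', and observe ok.
Now I run jot using p='/gegru/pluz/favetre/te/plozin', c='ripreko', and see created.
I run strike using p='/gegru/pluz/favetre/te/plozin', yielding ok.
Invoking strike using p='/gegru/pluz/favetre/te', → ok.
I invoke jot using p='/gegru/pluz/favetre/cap', c='rovep', and observe created.
I invoke peek, — result: 6323/20.
Next I call recite using p='/gegru/pluz/favetre/cap', and see rovep.
I call quotient using x='25', — result: 6323/500.
I call flip(), → -6323/500.
Then recite using p='/gegru/pluz/smobre': sutok.
I use scanf using p='/gegru', yielding [pluz/, smuhufla/].
Then scanf using p='/gegru/pluz/favetre': [cap].


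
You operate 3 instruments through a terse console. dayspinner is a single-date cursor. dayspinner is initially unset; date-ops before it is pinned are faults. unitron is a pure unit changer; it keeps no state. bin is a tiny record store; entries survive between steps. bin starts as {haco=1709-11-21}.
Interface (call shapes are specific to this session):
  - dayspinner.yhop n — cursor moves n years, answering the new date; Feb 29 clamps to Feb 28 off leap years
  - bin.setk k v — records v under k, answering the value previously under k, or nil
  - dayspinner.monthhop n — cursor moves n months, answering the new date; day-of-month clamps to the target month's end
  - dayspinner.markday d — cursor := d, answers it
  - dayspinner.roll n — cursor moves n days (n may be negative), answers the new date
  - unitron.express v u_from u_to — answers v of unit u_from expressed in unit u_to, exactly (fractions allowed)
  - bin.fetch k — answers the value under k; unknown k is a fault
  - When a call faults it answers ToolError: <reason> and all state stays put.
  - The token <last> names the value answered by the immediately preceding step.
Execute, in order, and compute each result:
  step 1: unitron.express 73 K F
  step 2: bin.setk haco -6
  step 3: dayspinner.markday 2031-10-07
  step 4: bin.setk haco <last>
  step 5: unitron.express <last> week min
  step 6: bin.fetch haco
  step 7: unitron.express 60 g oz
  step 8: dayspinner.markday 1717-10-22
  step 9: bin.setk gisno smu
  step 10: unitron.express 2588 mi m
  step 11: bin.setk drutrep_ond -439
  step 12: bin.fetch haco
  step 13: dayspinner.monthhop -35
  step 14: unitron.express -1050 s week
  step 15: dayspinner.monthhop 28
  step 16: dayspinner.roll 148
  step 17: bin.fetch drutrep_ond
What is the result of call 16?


Answer: 1717-08-17

Derivation:
[in] unitron.express v=73 u_from=K u_to=F
:: -32827/100
[in] bin.setk k=haco v=-6
:: 1709-11-21
[in] dayspinner.markday d=2031-10-07
:: 2031-10-07
[in] bin.setk k=haco v=<last>
:: -6
[in] unitron.express v=<last> u_from=week u_to=min
:: -60480
[in] bin.fetch k=haco
:: 2031-10-07
[in] unitron.express v=60 u_from=g u_to=oz
:: 96000000/45359237
[in] dayspinner.markday d=1717-10-22
:: 1717-10-22
[in] bin.setk k=gisno v=smu
:: nil
[in] unitron.express v=2588 u_from=mi u_to=m
:: 520622784/125
[in] bin.setk k=drutrep_ond v=-439
:: nil
[in] bin.fetch k=haco
:: 2031-10-07
[in] dayspinner.monthhop n=-35
:: 1714-11-22
[in] unitron.express v=-1050 u_from=s u_to=week
:: -1/576
[in] dayspinner.monthhop n=28
:: 1717-03-22
[in] dayspinner.roll n=148
:: 1717-08-17
[in] bin.fetch k=drutrep_ond
:: -439


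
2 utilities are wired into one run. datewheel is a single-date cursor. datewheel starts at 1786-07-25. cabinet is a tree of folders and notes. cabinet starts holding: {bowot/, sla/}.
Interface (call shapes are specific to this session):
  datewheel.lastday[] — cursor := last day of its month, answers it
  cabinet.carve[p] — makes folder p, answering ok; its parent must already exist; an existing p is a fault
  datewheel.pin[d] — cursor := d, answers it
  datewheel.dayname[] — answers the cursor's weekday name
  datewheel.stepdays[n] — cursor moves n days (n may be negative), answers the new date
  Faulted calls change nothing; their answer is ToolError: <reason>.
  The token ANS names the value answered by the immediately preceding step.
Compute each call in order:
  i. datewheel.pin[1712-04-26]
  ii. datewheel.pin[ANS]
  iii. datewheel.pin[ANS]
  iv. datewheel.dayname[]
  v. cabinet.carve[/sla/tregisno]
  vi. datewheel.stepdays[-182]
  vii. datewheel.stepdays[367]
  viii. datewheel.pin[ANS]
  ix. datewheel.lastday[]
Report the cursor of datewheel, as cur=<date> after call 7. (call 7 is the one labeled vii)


Answer: cur=1712-10-28

Derivation:
Using datewheel.pin passing d=1712-04-26: 1712-04-26.
Calling datewheel.pin passing d=ANS, → 1712-04-26.
Next I call datewheel.pin passing d=ANS: 1712-04-26.
Next I call datewheel.dayname(), giving Tuesday.
Invoking cabinet.carve passing p=/sla/tregisno, yielding ok.
Invoking datewheel.stepdays passing n=-182, and observe 1711-10-27.
Next I call datewheel.stepdays passing n=367, yielding 1712-10-28.
I run datewheel.pin passing d=ANS: 1712-10-28.
Next I call datewheel.lastday(), and see 1712-10-31.


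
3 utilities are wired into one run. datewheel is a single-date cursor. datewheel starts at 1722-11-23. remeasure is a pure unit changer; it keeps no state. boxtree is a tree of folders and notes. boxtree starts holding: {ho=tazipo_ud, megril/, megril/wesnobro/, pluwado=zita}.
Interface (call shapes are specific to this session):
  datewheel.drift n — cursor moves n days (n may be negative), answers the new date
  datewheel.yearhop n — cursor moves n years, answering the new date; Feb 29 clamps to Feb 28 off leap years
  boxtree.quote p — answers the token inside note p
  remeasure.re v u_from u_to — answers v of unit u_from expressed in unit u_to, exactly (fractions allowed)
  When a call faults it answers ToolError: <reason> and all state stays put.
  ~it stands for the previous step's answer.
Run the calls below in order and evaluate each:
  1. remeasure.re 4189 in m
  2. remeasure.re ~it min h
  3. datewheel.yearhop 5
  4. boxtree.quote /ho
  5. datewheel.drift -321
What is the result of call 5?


Answer: 1727-01-06

Derivation:
Now I run remeasure.re(v→4189, u_from→in, u_to→m), yielding 532003/5000.
Using remeasure.re(v→~it, u_from→min, u_to→h): 532003/300000.
I run datewheel.yearhop(n→5), which returns 1727-11-23.
I invoke boxtree.quote(p→/ho): tazipo_ud.
Next I call datewheel.drift(n→-321), giving 1727-01-06.


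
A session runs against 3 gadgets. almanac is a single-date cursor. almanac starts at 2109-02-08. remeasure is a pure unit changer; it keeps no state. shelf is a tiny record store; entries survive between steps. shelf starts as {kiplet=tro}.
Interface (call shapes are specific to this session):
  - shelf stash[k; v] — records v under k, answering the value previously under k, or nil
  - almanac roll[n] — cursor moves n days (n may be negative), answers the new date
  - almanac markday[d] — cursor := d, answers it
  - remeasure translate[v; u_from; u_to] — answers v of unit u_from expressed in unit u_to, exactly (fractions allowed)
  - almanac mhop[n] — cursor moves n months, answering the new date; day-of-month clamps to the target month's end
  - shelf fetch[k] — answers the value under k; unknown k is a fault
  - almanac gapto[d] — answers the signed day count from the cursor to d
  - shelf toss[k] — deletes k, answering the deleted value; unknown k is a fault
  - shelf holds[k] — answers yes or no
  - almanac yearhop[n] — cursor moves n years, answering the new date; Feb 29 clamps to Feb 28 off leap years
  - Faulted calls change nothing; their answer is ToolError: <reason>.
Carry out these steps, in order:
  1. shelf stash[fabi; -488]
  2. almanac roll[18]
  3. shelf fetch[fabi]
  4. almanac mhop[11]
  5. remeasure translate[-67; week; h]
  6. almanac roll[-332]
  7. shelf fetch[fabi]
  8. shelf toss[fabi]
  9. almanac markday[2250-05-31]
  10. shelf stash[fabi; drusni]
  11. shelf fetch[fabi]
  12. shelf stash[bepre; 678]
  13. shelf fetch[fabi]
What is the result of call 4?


Answer: 2110-01-26

Derivation:
$ shelf stash k=fabi v=-488
  nil
$ almanac roll n=18
  2109-02-26
$ shelf fetch k=fabi
  -488
$ almanac mhop n=11
  2110-01-26
$ remeasure translate v=-67 u_from=week u_to=h
  -11256
$ almanac roll n=-332
  2109-02-28
$ shelf fetch k=fabi
  -488
$ shelf toss k=fabi
  -488
$ almanac markday d=2250-05-31
  2250-05-31
$ shelf stash k=fabi v=drusni
  nil
$ shelf fetch k=fabi
  drusni
$ shelf stash k=bepre v=678
  nil
$ shelf fetch k=fabi
  drusni


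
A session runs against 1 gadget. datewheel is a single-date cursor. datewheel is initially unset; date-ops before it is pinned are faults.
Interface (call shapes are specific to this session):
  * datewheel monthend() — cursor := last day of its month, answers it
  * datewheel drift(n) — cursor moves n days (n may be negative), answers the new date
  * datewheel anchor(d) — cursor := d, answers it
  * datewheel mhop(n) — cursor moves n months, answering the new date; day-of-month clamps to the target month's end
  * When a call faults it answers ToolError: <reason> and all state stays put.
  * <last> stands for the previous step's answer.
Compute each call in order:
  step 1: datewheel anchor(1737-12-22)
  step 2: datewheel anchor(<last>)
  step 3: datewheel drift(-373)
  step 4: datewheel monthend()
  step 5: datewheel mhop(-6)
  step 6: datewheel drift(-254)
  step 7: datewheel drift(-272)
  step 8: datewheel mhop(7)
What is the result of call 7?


! datewheel anchor(d='1737-12-22') : 1737-12-22
! datewheel anchor(d='<last>') : 1737-12-22
! datewheel drift(n='-373') : 1736-12-14
! datewheel monthend() : 1736-12-31
! datewheel mhop(n='-6') : 1736-06-30
! datewheel drift(n='-254') : 1735-10-20
! datewheel drift(n='-272') : 1735-01-21
! datewheel mhop(n='7') : 1735-08-21

Answer: 1735-01-21


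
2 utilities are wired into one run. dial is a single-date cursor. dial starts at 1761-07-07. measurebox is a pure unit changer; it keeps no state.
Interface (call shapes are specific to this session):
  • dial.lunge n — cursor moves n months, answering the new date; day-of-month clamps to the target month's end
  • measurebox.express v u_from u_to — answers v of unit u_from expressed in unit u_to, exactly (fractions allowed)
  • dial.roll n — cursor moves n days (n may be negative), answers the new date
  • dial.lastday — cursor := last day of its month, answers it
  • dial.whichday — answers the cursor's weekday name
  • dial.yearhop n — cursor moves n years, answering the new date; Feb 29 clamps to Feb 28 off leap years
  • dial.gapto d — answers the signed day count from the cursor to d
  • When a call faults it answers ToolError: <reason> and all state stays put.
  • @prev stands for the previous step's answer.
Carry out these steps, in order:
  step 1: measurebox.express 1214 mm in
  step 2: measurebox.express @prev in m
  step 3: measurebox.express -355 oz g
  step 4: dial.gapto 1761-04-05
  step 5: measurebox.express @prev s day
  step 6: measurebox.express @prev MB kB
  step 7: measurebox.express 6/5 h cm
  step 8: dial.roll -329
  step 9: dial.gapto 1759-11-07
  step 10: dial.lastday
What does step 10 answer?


Answer: 1760-08-31

Derivation:
% express v='1214' u_from='mm' u_to='in'
= 6070/127
% express v='@prev' u_from='in' u_to='m'
= 607/500
% express v='-355' u_from='oz' u_to='g'
= -3220505827/320000
% gapto d='1761-04-05'
= -93
% express v='@prev' u_from='s' u_to='day'
= -31/28800
% express v='@prev' u_from='MB' u_to='kB'
= -155/144
% express v='6/5' u_from='h' u_to='cm'
= ToolError: incompatible units
% roll n='-329'
= 1760-08-12
% gapto d='1759-11-07'
= -279
% lastday
= 1760-08-31


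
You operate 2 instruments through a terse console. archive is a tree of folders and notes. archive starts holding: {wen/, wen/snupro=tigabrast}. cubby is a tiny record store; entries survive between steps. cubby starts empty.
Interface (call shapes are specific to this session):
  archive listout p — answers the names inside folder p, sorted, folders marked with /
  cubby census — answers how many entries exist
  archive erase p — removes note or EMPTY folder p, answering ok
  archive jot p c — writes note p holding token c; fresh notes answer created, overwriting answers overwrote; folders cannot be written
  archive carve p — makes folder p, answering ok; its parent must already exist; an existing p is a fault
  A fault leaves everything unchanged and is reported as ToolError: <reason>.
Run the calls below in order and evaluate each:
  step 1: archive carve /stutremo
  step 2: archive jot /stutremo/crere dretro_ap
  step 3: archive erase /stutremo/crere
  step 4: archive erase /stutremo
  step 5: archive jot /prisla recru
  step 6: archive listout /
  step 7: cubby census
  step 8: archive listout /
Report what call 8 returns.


Answer: [prisla, wen/]

Derivation:
# 1. archive carve(/stutremo) => ok
# 2. archive jot(/stutremo/crere, dretro_ap) => created
# 3. archive erase(/stutremo/crere) => ok
# 4. archive erase(/stutremo) => ok
# 5. archive jot(/prisla, recru) => created
# 6. archive listout(/) => [prisla, wen/]
# 7. cubby census() => 0
# 8. archive listout(/) => [prisla, wen/]


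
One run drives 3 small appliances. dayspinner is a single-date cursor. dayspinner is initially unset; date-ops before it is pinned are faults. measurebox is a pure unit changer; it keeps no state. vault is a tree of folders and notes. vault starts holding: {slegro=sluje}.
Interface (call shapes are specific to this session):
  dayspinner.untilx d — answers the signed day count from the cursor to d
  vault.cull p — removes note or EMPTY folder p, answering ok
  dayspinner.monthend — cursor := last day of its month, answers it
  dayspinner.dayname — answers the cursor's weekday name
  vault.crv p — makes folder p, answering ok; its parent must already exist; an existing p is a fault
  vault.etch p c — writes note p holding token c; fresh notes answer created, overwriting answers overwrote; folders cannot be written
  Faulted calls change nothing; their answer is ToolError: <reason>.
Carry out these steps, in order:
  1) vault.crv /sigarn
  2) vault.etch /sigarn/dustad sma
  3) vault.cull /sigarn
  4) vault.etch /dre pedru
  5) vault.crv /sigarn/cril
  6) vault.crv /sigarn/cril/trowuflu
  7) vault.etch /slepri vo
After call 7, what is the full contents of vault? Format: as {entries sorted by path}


Answer: {dre=pedru, sigarn/, sigarn/cril/, sigarn/cril/trowuflu/, sigarn/dustad=sma, slegro=sluje, slepri=vo}

Derivation:
Step: crv[p='/sigarn']
Result: ok
Step: etch[p='/sigarn/dustad'; c='sma']
Result: created
Step: cull[p='/sigarn']
Result: ToolError: not empty
Step: etch[p='/dre'; c='pedru']
Result: created
Step: crv[p='/sigarn/cril']
Result: ok
Step: crv[p='/sigarn/cril/trowuflu']
Result: ok
Step: etch[p='/slepri'; c='vo']
Result: created


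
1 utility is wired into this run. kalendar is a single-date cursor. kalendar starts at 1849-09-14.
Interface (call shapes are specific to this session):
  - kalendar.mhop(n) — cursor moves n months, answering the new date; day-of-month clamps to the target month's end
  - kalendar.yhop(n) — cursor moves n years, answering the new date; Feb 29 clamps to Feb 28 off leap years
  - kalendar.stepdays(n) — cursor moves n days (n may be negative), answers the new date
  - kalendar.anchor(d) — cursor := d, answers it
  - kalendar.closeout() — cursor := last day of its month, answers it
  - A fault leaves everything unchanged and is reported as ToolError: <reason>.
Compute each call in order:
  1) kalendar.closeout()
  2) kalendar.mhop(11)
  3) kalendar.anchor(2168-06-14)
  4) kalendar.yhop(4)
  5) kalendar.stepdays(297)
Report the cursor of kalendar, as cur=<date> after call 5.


Answer: cur=2173-04-07

Derivation:
I invoke kalendar.closeout(), giving 1849-09-30.
Invoking kalendar.mhop using n=11, and observe 1850-08-30.
Invoking kalendar.anchor using d=2168-06-14: 2168-06-14.
Next I call kalendar.yhop using n=4, — result: 2172-06-14.
Using kalendar.stepdays using n=297: 2173-04-07.


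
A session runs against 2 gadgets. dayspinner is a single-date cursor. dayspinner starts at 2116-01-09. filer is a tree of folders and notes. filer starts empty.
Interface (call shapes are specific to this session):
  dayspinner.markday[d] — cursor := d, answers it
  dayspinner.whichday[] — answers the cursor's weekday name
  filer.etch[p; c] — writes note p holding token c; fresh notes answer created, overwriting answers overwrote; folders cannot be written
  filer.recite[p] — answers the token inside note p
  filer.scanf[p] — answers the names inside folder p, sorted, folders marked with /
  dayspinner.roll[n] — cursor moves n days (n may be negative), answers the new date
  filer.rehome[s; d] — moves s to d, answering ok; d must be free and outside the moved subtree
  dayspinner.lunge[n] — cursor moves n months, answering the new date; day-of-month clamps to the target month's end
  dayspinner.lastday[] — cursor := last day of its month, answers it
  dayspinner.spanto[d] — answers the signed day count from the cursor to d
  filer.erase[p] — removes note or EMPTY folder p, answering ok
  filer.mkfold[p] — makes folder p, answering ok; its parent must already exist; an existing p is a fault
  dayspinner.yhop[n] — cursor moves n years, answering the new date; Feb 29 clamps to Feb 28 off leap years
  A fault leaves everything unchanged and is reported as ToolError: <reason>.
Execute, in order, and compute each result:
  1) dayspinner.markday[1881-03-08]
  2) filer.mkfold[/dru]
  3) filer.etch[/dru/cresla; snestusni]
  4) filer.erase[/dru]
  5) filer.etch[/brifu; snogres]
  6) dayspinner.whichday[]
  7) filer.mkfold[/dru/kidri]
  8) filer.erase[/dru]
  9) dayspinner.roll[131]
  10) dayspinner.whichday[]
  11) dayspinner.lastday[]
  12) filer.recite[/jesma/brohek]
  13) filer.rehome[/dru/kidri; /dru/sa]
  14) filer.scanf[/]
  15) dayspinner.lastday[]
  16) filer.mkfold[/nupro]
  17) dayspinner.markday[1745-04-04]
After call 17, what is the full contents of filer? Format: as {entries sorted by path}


Answer: {brifu=snogres, dru/, dru/cresla=snestusni, dru/sa/, nupro/}

Derivation:
~$ markday d='1881-03-08'
= 1881-03-08
~$ mkfold p='/dru'
= ok
~$ etch p='/dru/cresla' c='snestusni'
= created
~$ erase p='/dru'
= ToolError: not empty
~$ etch p='/brifu' c='snogres'
= created
~$ whichday
= Tuesday
~$ mkfold p='/dru/kidri'
= ok
~$ erase p='/dru'
= ToolError: not empty
~$ roll n='131'
= 1881-07-17
~$ whichday
= Sunday
~$ lastday
= 1881-07-31
~$ recite p='/jesma/brohek'
= ToolError: not found
~$ rehome s='/dru/kidri' d='/dru/sa'
= ok
~$ scanf p='/'
= [brifu, dru/]
~$ lastday
= 1881-07-31
~$ mkfold p='/nupro'
= ok
~$ markday d='1745-04-04'
= 1745-04-04


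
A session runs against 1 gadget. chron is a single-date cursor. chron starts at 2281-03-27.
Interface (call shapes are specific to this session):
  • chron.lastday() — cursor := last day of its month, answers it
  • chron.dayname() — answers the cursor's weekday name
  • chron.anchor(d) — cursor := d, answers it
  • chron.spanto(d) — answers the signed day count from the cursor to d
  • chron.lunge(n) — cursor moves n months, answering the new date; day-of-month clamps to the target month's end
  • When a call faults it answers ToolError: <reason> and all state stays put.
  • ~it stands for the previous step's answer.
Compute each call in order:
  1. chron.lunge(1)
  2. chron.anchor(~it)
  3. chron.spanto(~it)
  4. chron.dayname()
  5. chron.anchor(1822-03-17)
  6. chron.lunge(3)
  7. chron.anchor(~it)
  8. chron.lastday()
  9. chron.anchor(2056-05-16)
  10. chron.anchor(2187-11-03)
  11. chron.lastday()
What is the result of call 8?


% lunge(1) == 2281-04-27
% anchor(~it) == 2281-04-27
% spanto(~it) == 0
% dayname() == Wednesday
% anchor(1822-03-17) == 1822-03-17
% lunge(3) == 1822-06-17
% anchor(~it) == 1822-06-17
% lastday() == 1822-06-30
% anchor(2056-05-16) == 2056-05-16
% anchor(2187-11-03) == 2187-11-03
% lastday() == 2187-11-30

Answer: 1822-06-30


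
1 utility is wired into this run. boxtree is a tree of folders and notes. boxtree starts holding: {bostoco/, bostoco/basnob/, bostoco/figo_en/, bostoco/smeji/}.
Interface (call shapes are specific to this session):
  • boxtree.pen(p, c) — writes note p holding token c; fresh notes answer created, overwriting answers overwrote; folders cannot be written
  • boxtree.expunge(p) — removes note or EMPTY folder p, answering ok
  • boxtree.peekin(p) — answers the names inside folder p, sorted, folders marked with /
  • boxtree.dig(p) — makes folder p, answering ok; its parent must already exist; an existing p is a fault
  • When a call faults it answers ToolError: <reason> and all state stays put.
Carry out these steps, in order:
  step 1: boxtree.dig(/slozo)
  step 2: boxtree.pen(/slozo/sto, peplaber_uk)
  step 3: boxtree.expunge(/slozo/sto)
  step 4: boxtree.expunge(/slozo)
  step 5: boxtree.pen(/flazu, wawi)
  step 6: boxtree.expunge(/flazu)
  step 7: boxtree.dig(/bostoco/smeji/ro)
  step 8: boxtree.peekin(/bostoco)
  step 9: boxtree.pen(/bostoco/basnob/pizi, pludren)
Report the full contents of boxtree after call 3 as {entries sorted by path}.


>> boxtree.dig(p: /slozo)
<< ok
>> boxtree.pen(p: /slozo/sto, c: peplaber_uk)
<< created
>> boxtree.expunge(p: /slozo/sto)
<< ok
>> boxtree.expunge(p: /slozo)
<< ok
>> boxtree.pen(p: /flazu, c: wawi)
<< created
>> boxtree.expunge(p: /flazu)
<< ok
>> boxtree.dig(p: /bostoco/smeji/ro)
<< ok
>> boxtree.peekin(p: /bostoco)
<< [basnob/, figo_en/, smeji/]
>> boxtree.pen(p: /bostoco/basnob/pizi, c: pludren)
<< created

Answer: {bostoco/, bostoco/basnob/, bostoco/figo_en/, bostoco/smeji/, slozo/}
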